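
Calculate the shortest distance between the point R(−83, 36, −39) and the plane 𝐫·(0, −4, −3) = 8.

7

Normal vector n = (0, −4, −3), and n·(−83, 36, −39) − 8 = −35.
|n| = √(0 + 16 + 9) = 5, so the distance is |-35|/5 = 7.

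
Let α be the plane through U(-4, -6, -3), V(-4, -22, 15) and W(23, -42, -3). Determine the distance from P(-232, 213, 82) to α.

UV = (0, -16, 18) and UW = (27, -36, 0), so a normal is n = UV × UW = (648, 486, 432).
Then n·(-232, 213, 82) - (-6804) = -4590.
|n| = √(419904 + 236196 + 186624) = 918, so the distance is |-4590|/918 = 5.

5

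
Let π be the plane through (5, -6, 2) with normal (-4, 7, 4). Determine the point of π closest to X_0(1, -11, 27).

(5, -18, 23)

The perpendicular from X_0 has direction n = (-4, 7, 4): r = (1, -11, 27) + μ(-4, 7, 4).
Substitute into the plane: n·(X_0 + μn) = -54 gives 27 + 81μ = -54, so μ = -1.
Foot = (1, -11, 27) + (-1)·(-4, 7, 4) = (5, -18, 23).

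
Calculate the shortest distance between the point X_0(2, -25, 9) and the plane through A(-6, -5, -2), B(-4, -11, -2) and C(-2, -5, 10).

7√11/11

AB = (2, -6, 0) and AC = (4, 0, 12), so a normal is n = AB × AC = (-72, -24, 24).
Then n·(2, -25, 9) - 504 = 168.
|n| = √(5184 + 576 + 576) = 24√11, so the distance is |168|/(24√11) = 7/√11.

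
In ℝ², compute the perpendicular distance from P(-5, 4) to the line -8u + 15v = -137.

d = |(-8)·(-5) + 15·4 − (-137)| / √(64 + 225) = |237|/17 = 237/17.

237/17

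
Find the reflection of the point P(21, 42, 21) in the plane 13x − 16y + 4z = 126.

With n = (13, −16, 4), the signed offset is (n·P − 126)/|n|² = -441/441 = -1.
P' = P − 2t·n = (21, 42, 21) − (-2)·(13, −16, 4) = (47, 10, 29).

(47, 10, 29)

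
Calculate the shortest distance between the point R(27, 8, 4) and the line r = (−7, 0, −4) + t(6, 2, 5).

2√61

Direction vector d = (6, 2, 5).
AP = (34, 8, 8), and AP × d = (24, −122, 20).
|AP × d|² = 15860 and |d|² = 65, so the distance is √(15860/65) = √244 = 2√61.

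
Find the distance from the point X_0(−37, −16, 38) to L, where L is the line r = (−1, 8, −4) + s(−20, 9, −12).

Direction vector d = (−20, 9, −12).
AP = (−36, −24, 42), and AP × d = (−90, −1272, −804).
|AP × d|² = 2272500 and |d|² = 625, so the distance is √(2272500/625) = √3636 = 6√101.

6√101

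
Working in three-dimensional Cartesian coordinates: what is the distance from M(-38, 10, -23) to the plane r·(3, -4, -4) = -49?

13/√41

d = |3·(-38) + (-4)·10 + (-4)·(-23) − (-49)| / √(9 + 16 + 16) = |-13| / √41 = 13√41/41.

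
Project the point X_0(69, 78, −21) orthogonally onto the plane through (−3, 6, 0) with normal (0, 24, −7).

n = (0, 24, −7), |n|² = 625, and n·X_0 − 144 = 1875.
t = 1875/625 = 3, so the foot is X_0 − t·n = (69, 78, −21) − 3·(0, 24, −7) = (69, 6, 0).

(69, 6, 0)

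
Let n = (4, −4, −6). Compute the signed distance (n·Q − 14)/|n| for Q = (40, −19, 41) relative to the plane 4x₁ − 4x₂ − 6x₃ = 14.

-12/√17

n·Q − 14 = -24.
|n| = 2√17, so the signed distance is -12/√17.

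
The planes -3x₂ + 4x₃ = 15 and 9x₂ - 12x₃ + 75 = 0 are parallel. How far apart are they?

Divide the second equation by -3 to match normals: -3x₂ + 4x₃ = 25.
With common normal n = (0, -3, 4) (|n| = 5), the distance is |15 − 25|/|n| = 10/5 = 2.

2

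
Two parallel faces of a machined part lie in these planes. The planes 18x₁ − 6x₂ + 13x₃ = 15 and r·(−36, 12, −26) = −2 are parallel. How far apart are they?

14/23

Divide the second equation by -2 to match normals: 18x₁ − 6x₂ + 13x₃ = 1.
With common normal n = (18, −6, 13) (|n| = 23), the distance is |15 − 1|/|n| = 14/23.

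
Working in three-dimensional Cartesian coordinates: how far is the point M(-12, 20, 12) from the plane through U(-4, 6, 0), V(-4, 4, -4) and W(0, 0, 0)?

4√14/7

UV = (0, -2, -4) and UW = (4, -6, 0), so a normal is n = UV × UW = (-24, -16, 8).
Then n·(-12, 20, 12) - 0 = 64.
|n| = √(576 + 256 + 64) = 8√14, so the distance is |64|/(8√14) = 4√14/7.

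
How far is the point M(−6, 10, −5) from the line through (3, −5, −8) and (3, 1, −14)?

A direction vector is d = (0, 6, −6).
AP = (−9, 15, 3); AP·d = 72, |AP|² = 315, |d|² = 72.
distance² = |AP|² − (AP·d)²/|d|² = 315 − 5184/72 = 243, so the distance is 9√3.

9√3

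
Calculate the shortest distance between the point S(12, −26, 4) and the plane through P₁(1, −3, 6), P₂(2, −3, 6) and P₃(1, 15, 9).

11/√37

P₁P₂ = (1, 0, 0) and P₁P₃ = (0, 18, 3), so a normal is n = P₁P₂ × P₁P₃ = (0, −3, 18).
d = |(-3)·(-26) + 18·4 − 117| / √(0 + 9 + 324) = |33| / (3√37) = 11√37/37.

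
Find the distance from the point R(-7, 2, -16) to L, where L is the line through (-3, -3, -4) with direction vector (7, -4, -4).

√185

Direction vector d = (7, -4, -4).
AP = (-4, 5, -12), and AP × d = (-68, -100, -19).
|AP × d|² = 14985 and |d|² = 81, so the distance is √(14985/81) = √185.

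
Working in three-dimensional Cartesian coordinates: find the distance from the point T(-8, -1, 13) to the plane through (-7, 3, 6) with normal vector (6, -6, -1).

The plane has equation n·(r − (-7, 3, 6)) = 0, i.e. n·r = -66.
Then n·(-8, -1, 13) - (-66) = 11.
|n| = √(36 + 36 + 1) = √73, so the distance is |11|/√73 = 11√73/73.

11/√73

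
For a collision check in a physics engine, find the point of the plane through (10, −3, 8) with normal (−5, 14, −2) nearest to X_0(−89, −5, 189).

(-260/3, -173/15, 2849/15)

n = (−5, 14, −2), |n|² = 225, and n·X_0 − (-108) = 105.
t = 105/225 = 7/15, so the foot is X_0 − t·n = (−89, −5, 189) − (7/15)·(−5, 14, −2) = (−260/3, −173/15, 2849/15).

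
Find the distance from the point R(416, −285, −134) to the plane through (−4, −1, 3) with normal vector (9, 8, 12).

8

The plane has equation n·(r − (−4, −1, 3)) = 0, i.e. n·r = -8.
d = |9·416 + 8·(-285) + 12·(-134) − (-8)| / √(81 + 64 + 144) = |-136| / 17 = 8.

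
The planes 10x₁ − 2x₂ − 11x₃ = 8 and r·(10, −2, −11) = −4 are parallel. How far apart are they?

4/5

With common normal n = (10, −2, −11) (|n| = 15), the distance is |8 − (-4)|/|n| = 12/15 = 4/5.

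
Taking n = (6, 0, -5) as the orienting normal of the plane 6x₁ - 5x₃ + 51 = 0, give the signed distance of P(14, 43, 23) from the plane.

n·P − (-51) = 20.
|n| = √61, so the signed distance is 20√61/61.

20√61/61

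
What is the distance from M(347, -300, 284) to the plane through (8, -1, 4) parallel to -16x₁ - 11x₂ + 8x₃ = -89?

Parallel planes share the normal n = (-16, -11, 8); since (8, -1, 4) lies on the plane, its equation is -16x₁ - 11x₂ + 8x₃ = -85.
n = (-16, -11, 8); n·P − (-85) = 105; |n| = 21; distance = 105/21 = 5.

5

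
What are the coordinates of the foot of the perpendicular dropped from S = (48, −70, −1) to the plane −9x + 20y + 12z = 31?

(21, -10, 35)

The perpendicular from S has direction n = (−9, 20, 12): r = (48, −70, −1) + t(−9, 20, 12).
Substitute into the plane: n·(S + tn) = 31 gives -1844 + 625t = 31, so t = 3.
Foot = (48, −70, −1) + 3·(−9, 20, 12) = (21, −10, 35).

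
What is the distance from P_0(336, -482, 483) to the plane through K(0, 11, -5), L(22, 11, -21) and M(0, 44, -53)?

8

KL = (22, 0, -16) and KM = (0, 33, -48), so a normal is n = KL × KM = (528, 1056, 726).
Then n·(336, -482, 483) - 7986 = 11088.
|n| = √(278784 + 1115136 + 527076) = 1386, so the distance is |11088|/1386 = 8.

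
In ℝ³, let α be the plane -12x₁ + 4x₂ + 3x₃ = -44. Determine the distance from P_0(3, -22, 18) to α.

d = |(-12)·3 + 4·(-22) + 3·18 − (-44)| / √(144 + 16 + 9) = |-26| / 13 = 2.

2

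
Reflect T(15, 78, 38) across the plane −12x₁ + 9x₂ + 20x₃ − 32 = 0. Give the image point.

n = (−12, 9, 20), |n|² = 625, n·T − 32 = 1250, so t = 1250/625 = 2.
Foot F = T − 2·n = (39, 60, −2); the reflection is 2F − T = (63, 42, −42).

(63, 42, -42)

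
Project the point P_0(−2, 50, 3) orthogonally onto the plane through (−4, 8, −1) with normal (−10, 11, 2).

n = (−10, 11, 2), |n|² = 225, and n·P_0 − 126 = 450.
t = 450/225 = 2, so the foot is P_0 − t·n = (−2, 50, 3) − 2·(−10, 11, 2) = (18, 28, −1).

(18, 28, -1)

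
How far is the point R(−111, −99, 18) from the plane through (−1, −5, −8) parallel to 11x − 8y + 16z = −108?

Parallel planes share the normal n = (11, −8, 16); since (−1, −5, −8) lies on the plane, its equation is 11x − 8y + 16z = -99.
Then n·(−111, −99, 18) − (−99) = −42.
|n| = √(121 + 64 + 256) = 21, so the distance is |-42|/21 = 2.

2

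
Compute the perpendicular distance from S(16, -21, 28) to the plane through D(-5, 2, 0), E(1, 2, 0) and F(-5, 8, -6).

DE = (6, 0, 0) and DF = (0, 6, -6), so a normal is n = DE × DF = (0, 36, 36).
d = |36·(-21) + 36·28 − 72| / √(0 + 1296 + 1296) = |180| / (36√2) = 5/√2.

5√2/2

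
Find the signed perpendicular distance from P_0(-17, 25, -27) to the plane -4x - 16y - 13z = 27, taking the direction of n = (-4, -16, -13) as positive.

n·P_0 − 27 = -8.
|n| = 21, so the signed distance is -8/21.

-8/21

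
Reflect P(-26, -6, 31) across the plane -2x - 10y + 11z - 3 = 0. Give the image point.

With n = (-2, -10, 11), the signed offset is (n·P − 3)/|n|² = 450/225 = 2.
P' = P − 2t·n = (-26, -6, 31) − 4·(-2, -10, 11) = (-18, 34, -13).

(-18, 34, -13)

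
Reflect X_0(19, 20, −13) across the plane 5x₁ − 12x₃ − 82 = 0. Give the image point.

(9, 20, 11)

With n = (5, 0, −12), the signed offset is (n·X_0 − 82)/|n|² = 169/169 = 1.
X_0' = X_0 − 2t·n = (19, 20, −13) − 2·(5, 0, −12) = (9, 20, 11).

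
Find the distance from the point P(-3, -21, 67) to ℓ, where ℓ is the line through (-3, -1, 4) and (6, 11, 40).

3√185

A direction vector is d = (9, 12, 36).
AP = (0, -20, 63); AP·d = 2028, |AP|² = 4369, |d|² = 1521.
distance² = |AP|² − (AP·d)²/|d|² = 4369 − 4112784/1521 = 1665, so the distance is 3√185.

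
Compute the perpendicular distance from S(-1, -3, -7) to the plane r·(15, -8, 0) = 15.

n = (15, -8, 0); n·P − 15 = -6; |n| = 17; distance = 6/17.

6/17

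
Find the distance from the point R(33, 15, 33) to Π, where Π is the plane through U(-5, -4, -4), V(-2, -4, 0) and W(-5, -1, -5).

22/√26

UV = (3, 0, 4) and UW = (0, 3, -1), so a normal is n = UV × UW = (-12, 3, 9).
Then n·(33, 15, 33) - 12 = -66.
|n| = √(144 + 9 + 81) = 3√26, so the distance is |-66|/(3√26) = 11√26/13.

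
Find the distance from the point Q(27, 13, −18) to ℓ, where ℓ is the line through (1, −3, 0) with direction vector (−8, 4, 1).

2√233

Direction vector d = (−8, 4, 1).
AP = (26, 16, −18), and AP × d = (88, 118, 232).
|AP × d|² = 75492 and |d|² = 81, so the distance is √(75492/81) = √932 = 2√233.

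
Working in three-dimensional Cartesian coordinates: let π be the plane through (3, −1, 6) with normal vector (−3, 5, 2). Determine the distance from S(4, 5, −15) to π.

The plane has equation n·(r − (3, −1, 6)) = 0, i.e. n·r = -2.
Then n·(4, 5, −15) − (−2) = −15.
|n| = √(9 + 25 + 4) = √38, so the distance is |-15|/√38 = 15/√38.

15/√38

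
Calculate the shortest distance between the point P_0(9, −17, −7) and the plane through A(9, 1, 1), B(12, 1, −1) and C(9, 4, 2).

AB = (3, 0, −2) and AC = (0, 3, 1), so a normal is n = AB × AC = (6, −3, 9).
n = (6, −3, 9); n·P − 60 = -18; |n| = 3√14; distance = 18/(3√14) = 6/√14.

3√14/7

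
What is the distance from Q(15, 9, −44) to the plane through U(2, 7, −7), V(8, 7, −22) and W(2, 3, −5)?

7√30/30

UV = (6, 0, −15) and UW = (0, −4, 2), so a normal is n = UV × UW = (−60, −12, −24).
d = |(-60)·15 + (-12)·9 + (-24)·(-44) − (-36)| / √(3600 + 144 + 576) = |84| / (12√30) = 7√30/30.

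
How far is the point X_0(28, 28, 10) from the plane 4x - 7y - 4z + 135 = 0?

Normal vector n = (4, -7, -4), and n·(28, 28, 10) - (-135) = 11.
|n| = √(16 + 49 + 16) = 9, so the distance is |11|/9 = 11/9.

11/9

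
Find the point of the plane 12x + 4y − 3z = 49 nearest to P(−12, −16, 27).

(12, -8, 21)

n = (12, 4, −3), |n|² = 169, and n·P − 49 = -338.
t = -338/169 = -2, so the foot is P − t·n = (−12, −16, 27) − (-2)·(12, 4, −3) = (12, −8, 21).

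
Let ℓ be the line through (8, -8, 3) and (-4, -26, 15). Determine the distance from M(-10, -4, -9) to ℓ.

22

A direction vector is d = (-12, -18, 12).
AP = (-18, 4, -12); AP·d = 0, |AP|² = 484, |d|² = 612.
distance² = |AP|² − (AP·d)²/|d|² = 484 − 0/612 = 484, so the distance is 22.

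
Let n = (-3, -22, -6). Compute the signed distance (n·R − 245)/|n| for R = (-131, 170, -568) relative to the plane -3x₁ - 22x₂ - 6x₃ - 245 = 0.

n·R − 245 = -184.
|n| = 23, so the signed distance is -184/23 = -8.

-8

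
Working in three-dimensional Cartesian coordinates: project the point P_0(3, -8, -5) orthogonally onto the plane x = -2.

The perpendicular from P_0 has direction n = (1, 0, 0): r = (3, -8, -5) + μ(1, 0, 0).
Substitute into the plane: n·(P_0 + μn) = -2 gives 3 + 1μ = -2, so μ = -5.
Foot = (3, -8, -5) + (-5)·(1, 0, 0) = (-2, -8, -5).

(-2, -8, -5)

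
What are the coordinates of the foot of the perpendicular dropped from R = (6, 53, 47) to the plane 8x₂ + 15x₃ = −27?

The perpendicular from R has direction n = (0, 8, 15): r = (6, 53, 47) + λ(0, 8, 15).
Substitute into the plane: n·(R + λn) = -27 gives 1129 + 289λ = -27, so λ = -4.
Foot = (6, 53, 47) + (-4)·(0, 8, 15) = (6, 21, −13).

(6, 21, -13)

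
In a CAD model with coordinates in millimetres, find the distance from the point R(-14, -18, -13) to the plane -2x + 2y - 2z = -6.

Normal vector n = (-2, 2, -2), and n·(-14, -18, -13) - (-6) = 24.
|n| = √(4 + 4 + 4) = 2√3, so the distance is |24|/(2√3) = 4√3.

4√3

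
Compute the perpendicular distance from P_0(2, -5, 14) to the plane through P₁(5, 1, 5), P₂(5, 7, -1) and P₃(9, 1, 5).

P₁P₂ = (0, 6, -6) and P₁P₃ = (4, 0, 0), so a normal is n = P₁P₂ × P₁P₃ = (0, -24, -24).
Then n·(2, -5, 14) - (-144) = -72.
|n| = √(0 + 576 + 576) = 24√2, so the distance is |-72|/(24√2) = 3√2/2.

3√2/2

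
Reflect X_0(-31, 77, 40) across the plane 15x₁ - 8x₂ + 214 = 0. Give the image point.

(59, 29, 40)

n = (15, -8, 0), |n|² = 289, n·X_0 − (-214) = -867, so t = -867/289 = -3.
Foot F = X_0 − (-3)·n = (14, 53, 40); the reflection is 2F − X_0 = (59, 29, 40).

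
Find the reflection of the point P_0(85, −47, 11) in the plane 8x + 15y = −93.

(1381/17, -919/17, 11)

n = (8, 15, 0), |n|² = 289, n·P_0 − (-93) = 68, so t = 68/289 = 4/17.
Foot F = P_0 − (4/17)·n = (1413/17, −859/17, 11); the reflection is 2F − P_0 = (1381/17, −919/17, 11).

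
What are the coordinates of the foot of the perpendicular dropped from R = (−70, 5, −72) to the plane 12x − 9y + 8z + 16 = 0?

(-10, -40, -32)

The perpendicular from R has direction n = (12, −9, 8): r = (−70, 5, −72) + μ(12, −9, 8).
Substitute into the plane: n·(R + μn) = -16 gives -1461 + 289μ = -16, so μ = 5.
Foot = (−70, 5, −72) + 5·(12, −9, 8) = (−10, −40, −32).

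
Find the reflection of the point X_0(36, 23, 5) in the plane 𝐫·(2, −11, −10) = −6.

With n = (2, −11, −10), the signed offset is (n·X_0 − (-6))/|n|² = -225/225 = -1.
X_0' = X_0 − 2t·n = (36, 23, 5) − (-2)·(2, −11, −10) = (40, 1, −15).

(40, 1, -15)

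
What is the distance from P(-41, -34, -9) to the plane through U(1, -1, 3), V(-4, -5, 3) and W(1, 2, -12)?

UV = (-5, -4, 0) and UW = (0, 3, -15), so a normal is n = UV × UW = (60, -75, -15).
d = |60·(-41) + (-75)·(-34) + (-15)·(-9) − 90| / √(3600 + 5625 + 225) = |135| / (15√42) = 3√42/14.

9/√42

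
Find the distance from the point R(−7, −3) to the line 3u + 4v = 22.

The normal to the line is n = (3, 4) with |n| = 5.
|n·R − 22| = |-33 − 22| = 55, so the distance is 55/5 = 11.

11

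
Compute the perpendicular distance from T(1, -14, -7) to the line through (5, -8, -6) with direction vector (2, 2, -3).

6

Direction vector d = (2, 2, -3).
AP = (-4, -6, -1), and AP × d = (20, -14, 4).
|AP × d|² = 612 and |d|² = 17, so the distance is √(612/17) = √36 = 6.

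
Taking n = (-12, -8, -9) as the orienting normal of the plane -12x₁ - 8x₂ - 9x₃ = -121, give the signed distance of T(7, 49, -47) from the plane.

4

n·T − (-121) = 68.
|n| = 17, so the signed distance is 68/17 = 4.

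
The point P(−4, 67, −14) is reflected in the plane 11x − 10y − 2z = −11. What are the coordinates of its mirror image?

(62, 7, -26)

With n = (11, −10, −2), the signed offset is (n·P − (-11))/|n|² = -675/225 = -3.
P' = P − 2t·n = (−4, 67, −14) − (-6)·(11, −10, −2) = (62, 7, −26).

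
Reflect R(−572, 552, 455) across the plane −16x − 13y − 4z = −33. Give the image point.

(-3908/7, 3942/7, 3209/7)

With n = (−16, −13, −4), the signed offset is (n·R − (-33))/|n|² = 189/441 = 3/7.
R' = R − 2t·n = (−572, 552, 455) − (6/7)·(−16, −13, −4) = (−3908/7, 3942/7, 3209/7).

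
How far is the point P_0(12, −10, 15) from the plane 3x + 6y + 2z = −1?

Normal vector n = (3, 6, 2), and n·(12, −10, 15) − (−1) = 7.
|n| = √(9 + 36 + 4) = 7, so the distance is |7|/7 = 1.

1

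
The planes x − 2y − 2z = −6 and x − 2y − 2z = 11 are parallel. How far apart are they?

Both planes have normal n = (1, −2, −2), |n| = 3. Any point on the first plane is at distance |11 − (-6)|/|n| = 17/3 from the second.

17/3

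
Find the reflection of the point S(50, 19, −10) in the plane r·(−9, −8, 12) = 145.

n = (−9, −8, 12), |n|² = 289, n·S − 145 = -867, so t = -867/289 = -3.
Foot F = S − (-3)·n = (23, −5, 26); the reflection is 2F − S = (−4, −29, 62).

(-4, -29, 62)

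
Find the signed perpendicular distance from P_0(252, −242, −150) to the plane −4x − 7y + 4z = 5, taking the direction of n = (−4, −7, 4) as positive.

9

n·P_0 − 5 = 81.
|n| = 9, so the signed distance is 81/9 = 9.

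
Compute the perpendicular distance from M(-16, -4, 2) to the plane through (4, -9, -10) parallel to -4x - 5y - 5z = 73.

Parallel planes share the normal n = (-4, -5, -5); since (4, -9, -10) lies on the plane, its equation is -4x - 5y - 5z = 79.
d = |(-4)·(-16) + (-5)·(-4) + (-5)·2 − 79| / √(16 + 25 + 25) = |-5| / √66 = 5/√66.

5√66/66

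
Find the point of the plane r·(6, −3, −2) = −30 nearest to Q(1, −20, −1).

n = (6, −3, −2), |n|² = 49, and n·Q − (-30) = 98.
t = 98/49 = 2, so the foot is Q − t·n = (1, −20, −1) − 2·(6, −3, −2) = (−11, −14, 3).

(-11, -14, 3)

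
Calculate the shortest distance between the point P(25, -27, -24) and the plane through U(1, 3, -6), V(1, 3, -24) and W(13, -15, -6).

UV = (0, 0, -18) and UW = (12, -18, 0), so a normal is n = UV × UW = (-324, -216, 0).
Then n·(25, -27, -24) - (-972) = -1296.
|n| = √(104976 + 46656 + 0) = 108√13, so the distance is |-1296|/(108√13) = 12√13/13.

12/√13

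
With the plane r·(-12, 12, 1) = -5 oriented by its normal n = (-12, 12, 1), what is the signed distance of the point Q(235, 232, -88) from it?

n·Q − (-5) = -119.
|n| = 17, so the signed distance is -119/17 = -7.

-7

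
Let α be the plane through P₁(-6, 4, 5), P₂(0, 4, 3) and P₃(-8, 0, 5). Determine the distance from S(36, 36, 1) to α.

P₁P₂ = (6, 0, -2) and P₁P₃ = (-2, -4, 0), so a normal is n = P₁P₂ × P₁P₃ = (-8, 4, -24).
Then n·(36, 36, 1) - (-56) = -112.
|n| = √(64 + 16 + 576) = 4√41, so the distance is |-112|/(4√41) = 28√41/41.

28/√41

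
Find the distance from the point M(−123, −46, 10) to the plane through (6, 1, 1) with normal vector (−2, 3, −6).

9

The plane has equation n·(r − (6, 1, 1)) = 0, i.e. n·r = -15.
n = (−2, 3, −6); n·P − (-15) = 63; |n| = 7; distance = 63/7 = 9.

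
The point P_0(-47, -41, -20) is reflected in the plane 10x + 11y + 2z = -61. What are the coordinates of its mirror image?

(33, 47, -4)

With n = (10, 11, 2), the signed offset is (n·P_0 − (-61))/|n|² = -900/225 = -4.
P_0' = P_0 − 2t·n = (-47, -41, -20) − (-8)·(10, 11, 2) = (33, 47, -4).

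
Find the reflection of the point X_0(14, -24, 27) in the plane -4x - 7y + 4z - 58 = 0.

n = (-4, -7, 4), |n|² = 81, n·X_0 − 58 = 162, so t = 162/81 = 2.
Foot F = X_0 − 2·n = (22, -10, 19); the reflection is 2F − X_0 = (30, 4, 11).

(30, 4, 11)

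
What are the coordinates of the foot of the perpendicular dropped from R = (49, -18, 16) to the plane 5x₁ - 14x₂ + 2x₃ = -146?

The perpendicular from R has direction n = (5, -14, 2): r = (49, -18, 16) + μ(5, -14, 2).
Substitute into the plane: n·(R + μn) = -146 gives 529 + 225μ = -146, so μ = -3.
Foot = (49, -18, 16) + (-3)·(5, -14, 2) = (34, 24, 10).

(34, 24, 10)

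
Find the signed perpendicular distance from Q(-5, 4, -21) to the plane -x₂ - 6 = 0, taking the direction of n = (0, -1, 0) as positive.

-10

n·Q − 6 = -10.
|n| = 1, so the signed distance is -10/1 = -10.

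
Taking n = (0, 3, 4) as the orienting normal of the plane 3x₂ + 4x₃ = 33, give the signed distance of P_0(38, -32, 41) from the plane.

7

n·P_0 − 33 = 35.
|n| = 5, so the signed distance is 35/5 = 7.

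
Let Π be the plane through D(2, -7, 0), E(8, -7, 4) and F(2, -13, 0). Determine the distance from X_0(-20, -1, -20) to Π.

16/√13

DE = (6, 0, 4) and DF = (0, -6, 0), so a normal is n = DE × DF = (24, 0, -36).
n = (24, 0, -36); n·P − 48 = 192; |n| = 12√13; distance = 192/(12√13) = 16/√13.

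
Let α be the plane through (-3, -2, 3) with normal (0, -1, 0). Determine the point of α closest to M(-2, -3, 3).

n = (0, -1, 0), |n|² = 1, and n·M − 2 = 1.
t = 1/1 = 1, so the foot is M − t·n = (-2, -3, 3) − 1·(0, -1, 0) = (-2, -2, 3).

(-2, -2, 3)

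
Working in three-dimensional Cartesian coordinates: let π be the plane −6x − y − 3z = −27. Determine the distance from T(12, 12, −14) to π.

d = |(-6)·12 + (-1)·12 + (-3)·(-14) − (-27)| / √(36 + 1 + 9) = |-15| / √46 = 15√46/46.

15/√46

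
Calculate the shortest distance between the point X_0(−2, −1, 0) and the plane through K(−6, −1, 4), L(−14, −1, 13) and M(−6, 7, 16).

KL = (−8, 0, 9) and KM = (0, 8, 12), so a normal is n = KL × KM = (−72, 96, −64).
n = (−72, 96, −64); n·P − 80 = -32; |n| = 136; distance = 32/136 = 4/17.

4/17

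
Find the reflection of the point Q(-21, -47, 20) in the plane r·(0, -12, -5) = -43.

n = (0, -12, -5), |n|² = 169, n·Q − (-43) = 507, so t = 507/169 = 3.
Foot F = Q − 3·n = (-21, -11, 35); the reflection is 2F − Q = (-21, 25, 50).

(-21, 25, 50)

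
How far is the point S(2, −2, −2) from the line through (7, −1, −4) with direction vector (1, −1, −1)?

Direction vector d = (1, −1, −1).
AP = (−5, −1, 2); AP·d = -6, |AP|² = 30, |d|² = 3.
distance² = |AP|² − (AP·d)²/|d|² = 30 − 36/3 = 18, so the distance is 3√2.

3√2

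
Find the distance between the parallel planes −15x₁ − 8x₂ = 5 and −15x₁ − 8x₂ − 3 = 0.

2/17

With common normal n = (−15, −8, 0) (|n| = 17), the distance is |5 − 3|/|n| = 2/17.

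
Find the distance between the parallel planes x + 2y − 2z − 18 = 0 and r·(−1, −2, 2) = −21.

1

Divide the second equation by -1 to match normals: x + 2y − 2z = 21.
Both planes have normal n = (1, 2, −2), |n| = 3. Any point on the first plane is at distance |21 − 18|/|n| = 3/3 = 1 from the second.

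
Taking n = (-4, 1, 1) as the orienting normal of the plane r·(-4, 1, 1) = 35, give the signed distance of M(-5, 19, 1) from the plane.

n·M − 35 = 5.
|n| = 3√2, so the signed distance is 5√2/6.

5√2/6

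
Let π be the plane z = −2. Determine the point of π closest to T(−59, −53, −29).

(-59, -53, -2)

n = (0, 0, 1), |n|² = 1, and n·T − (-2) = -27.
t = -27/1 = -27, so the foot is T − t·n = (−59, −53, −29) − (-27)·(0, 0, 1) = (−59, −53, −2).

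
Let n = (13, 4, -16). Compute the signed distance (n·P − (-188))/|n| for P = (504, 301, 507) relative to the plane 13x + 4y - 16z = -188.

-8

n·P − (-188) = -168.
|n| = 21, so the signed distance is -168/21 = -8.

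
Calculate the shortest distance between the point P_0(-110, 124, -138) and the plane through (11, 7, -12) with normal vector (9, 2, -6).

The plane has equation n·(r − (11, 7, -12)) = 0, i.e. n·r = 185.
Then n·(-110, 124, -138) - 185 = -99.
|n| = √(81 + 4 + 36) = 11, so the distance is |-99|/11 = 9.

9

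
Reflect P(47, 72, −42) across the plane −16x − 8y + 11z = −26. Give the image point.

n = (−16, −8, 11), |n|² = 441, n·P − (-26) = -1764, so t = -1764/441 = -4.
Foot F = P − (-4)·n = (−17, 40, 2); the reflection is 2F − P = (−81, 8, 46).

(-81, 8, 46)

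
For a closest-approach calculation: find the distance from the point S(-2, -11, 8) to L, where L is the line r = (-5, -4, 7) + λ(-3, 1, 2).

3√5

Direction vector d = (-3, 1, 2).
AP = (3, -7, 1); AP·d = -14, |AP|² = 59, |d|² = 14.
distance² = |AP|² − (AP·d)²/|d|² = 59 − 196/14 = 45, so the distance is 3√5.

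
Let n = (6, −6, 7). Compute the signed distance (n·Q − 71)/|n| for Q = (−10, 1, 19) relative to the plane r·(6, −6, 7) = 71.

n·Q − 71 = -4.
|n| = 11, so the signed distance is -4/11.

-4/11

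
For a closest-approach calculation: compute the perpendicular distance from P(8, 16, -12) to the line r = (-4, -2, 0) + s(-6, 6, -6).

Direction vector d = (-6, 6, -6).
AP = (12, 18, -12), and AP × d = (-36, 144, 180).
|AP × d|² = 54432 and |d|² = 108, so the distance is √(54432/108) = √504 = 6√14.

6√14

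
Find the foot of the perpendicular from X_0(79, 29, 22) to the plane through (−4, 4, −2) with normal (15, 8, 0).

n = (15, 8, 0), |n|² = 289, and n·X_0 − (-28) = 1445.
t = 1445/289 = 5, so the foot is X_0 − t·n = (79, 29, 22) − 5·(15, 8, 0) = (4, −11, 22).

(4, -11, 22)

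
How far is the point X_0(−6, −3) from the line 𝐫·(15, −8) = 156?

The normal to the line is n = (15, −8) with |n| = 17.
|n·X_0 − 156| = |-66 − 156| = 222, so the distance is 222/17.

222/17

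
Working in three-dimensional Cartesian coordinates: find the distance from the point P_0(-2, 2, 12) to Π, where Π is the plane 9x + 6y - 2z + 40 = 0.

10/11

n = (9, 6, -2); n·P − (-40) = 10; |n| = 11; distance = 10/11.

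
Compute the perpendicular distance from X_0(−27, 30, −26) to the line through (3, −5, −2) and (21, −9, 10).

A direction vector is d = (18, −4, 12).
AP = (−30, 35, −24); AP·d = -968, |AP|² = 2701, |d|² = 484.
distance² = |AP|² − (AP·d)²/|d|² = 2701 − 937024/484 = 765, so the distance is 3√85.

3√85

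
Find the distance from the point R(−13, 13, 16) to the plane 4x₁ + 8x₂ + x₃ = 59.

Normal vector n = (4, 8, 1), and n·(−13, 13, 16) − 59 = 9.
|n| = √(16 + 64 + 1) = 9, so the distance is |9|/9 = 1.

1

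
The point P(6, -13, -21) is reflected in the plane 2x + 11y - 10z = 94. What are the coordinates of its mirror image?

(94/15, -173/15, -67/3)

n = (2, 11, -10), |n|² = 225, n·P − 94 = -15, so t = -15/225 = -1/15.
Foot F = P − (-1/15)·n = (92/15, -184/15, -65/3); the reflection is 2F − P = (94/15, -173/15, -67/3).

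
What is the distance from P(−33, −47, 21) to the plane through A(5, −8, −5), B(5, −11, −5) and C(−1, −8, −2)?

AB = (0, −3, 0) and AC = (−6, 0, 3), so a normal is n = AB × AC = (−9, 0, −18).
Then n·(−33, −47, 21) − 45 = −126.
|n| = √(81 + 0 + 324) = 9√5, so the distance is |-126|/(9√5) = 14√5/5.

14/√5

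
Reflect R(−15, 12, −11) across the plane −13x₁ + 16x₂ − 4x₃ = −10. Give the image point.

With n = (−13, 16, −4), the signed offset is (n·R − (-10))/|n|² = 441/441 = 1.
R' = R − 2t·n = (−15, 12, −11) − 2·(−13, 16, −4) = (11, −20, −3).

(11, -20, -3)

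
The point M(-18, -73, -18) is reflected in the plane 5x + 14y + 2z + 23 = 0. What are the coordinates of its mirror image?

n = (5, 14, 2), |n|² = 225, n·M − (-23) = -1125, so t = -1125/225 = -5.
Foot F = M − (-5)·n = (7, -3, -8); the reflection is 2F − M = (32, 67, 2).

(32, 67, 2)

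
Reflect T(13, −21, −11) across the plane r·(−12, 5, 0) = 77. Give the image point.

With n = (−12, 5, 0), the signed offset is (n·T − 77)/|n|² = -338/169 = -2.
T' = T − 2t·n = (13, −21, −11) − (-4)·(−12, 5, 0) = (−35, −1, −11).

(-35, -1, -11)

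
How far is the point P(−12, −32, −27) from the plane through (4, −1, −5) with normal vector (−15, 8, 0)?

The plane has equation n·(r − (4, −1, −5)) = 0, i.e. n·r = -68.
n = (−15, 8, 0); n·P − (-68) = -8; |n| = 17; distance = 8/17.

8/17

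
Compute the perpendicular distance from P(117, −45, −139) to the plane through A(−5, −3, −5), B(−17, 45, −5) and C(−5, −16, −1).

2

AB = (−12, 48, 0) and AC = (0, −13, 4), so a normal is n = AB × AC = (192, 48, 156).
Then n·(117, −45, −139) − (−1884) = 504.
|n| = √(36864 + 2304 + 24336) = 252, so the distance is |504|/252 = 2.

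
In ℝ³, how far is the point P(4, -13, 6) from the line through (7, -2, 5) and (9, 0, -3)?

A direction vector is d = (2, 2, -8).
AP = (-3, -11, 1), and AP × d = (86, -22, 16).
|AP × d|² = 8136 and |d|² = 72, so the distance is √(8136/72) = √113.

√113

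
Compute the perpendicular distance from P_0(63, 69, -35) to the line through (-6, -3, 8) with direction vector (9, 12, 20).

3√1241

Direction vector d = (9, 12, 20).
AP = (69, 72, -43); AP·d = 625, |AP|² = 11794, |d|² = 625.
distance² = |AP|² − (AP·d)²/|d|² = 11794 − 390625/625 = 11169, so the distance is 3√1241.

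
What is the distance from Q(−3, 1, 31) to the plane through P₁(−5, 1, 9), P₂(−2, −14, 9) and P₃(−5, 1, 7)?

10/√26

P₁P₂ = (3, −15, 0) and P₁P₃ = (0, 0, −2), so a normal is n = P₁P₂ × P₁P₃ = (30, 6, 0).
Then n·(−3, 1, 31) − (−144) = 60.
|n| = √(900 + 36 + 0) = 6√26, so the distance is |60|/(6√26) = 5√26/13.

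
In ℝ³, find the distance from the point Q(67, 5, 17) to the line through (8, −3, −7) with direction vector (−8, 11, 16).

Direction vector d = (−8, 11, 16).
AP = (59, 8, 24); AP·d = 0, |AP|² = 4121, |d|² = 441.
distance² = |AP|² − (AP·d)²/|d|² = 4121 − 0/441 = 4121, so the distance is √4121.

√4121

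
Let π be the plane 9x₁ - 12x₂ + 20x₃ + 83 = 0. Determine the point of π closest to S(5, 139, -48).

(41, 91, 32)

The perpendicular from S has direction n = (9, -12, 20): r = (5, 139, -48) + λ(9, -12, 20).
Substitute into the plane: n·(S + λn) = -83 gives -2583 + 625λ = -83, so λ = 4.
Foot = (5, 139, -48) + 4·(9, -12, 20) = (41, 91, 32).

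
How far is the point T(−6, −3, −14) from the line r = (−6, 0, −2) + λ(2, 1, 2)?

6√2

Direction vector d = (2, 1, 2).
AP = (0, −3, −12), and AP × d = (6, −24, 6).
|AP × d|² = 648 and |d|² = 9, so the distance is √(648/9) = √72 = 6√2.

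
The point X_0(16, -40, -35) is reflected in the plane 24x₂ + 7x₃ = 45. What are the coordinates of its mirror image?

(16, 56, -7)

With n = (0, 24, 7), the signed offset is (n·X_0 − 45)/|n|² = -1250/625 = -2.
X_0' = X_0 − 2t·n = (16, -40, -35) − (-4)·(0, 24, 7) = (16, 56, -7).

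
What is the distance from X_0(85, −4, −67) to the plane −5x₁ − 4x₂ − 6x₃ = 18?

25√77/77

n = (−5, −4, −6); n·P − 18 = -25; |n| = √77; distance = 25/√77.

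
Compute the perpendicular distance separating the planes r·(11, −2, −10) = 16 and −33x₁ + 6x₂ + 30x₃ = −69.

Divide the second equation by -3 to match normals: 11x₁ − 2x₂ − 10x₃ = 23.
With common normal n = (11, −2, −10) (|n| = 15), the distance is |16 − 23|/|n| = 7/15.

7/15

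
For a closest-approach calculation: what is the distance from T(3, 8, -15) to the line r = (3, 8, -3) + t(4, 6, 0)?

Direction vector d = (4, 6, 0).
AP = (0, 0, -12); AP·d = 0, |AP|² = 144, |d|² = 52.
distance² = |AP|² − (AP·d)²/|d|² = 144 − 0/52 = 144, so the distance is 12.

12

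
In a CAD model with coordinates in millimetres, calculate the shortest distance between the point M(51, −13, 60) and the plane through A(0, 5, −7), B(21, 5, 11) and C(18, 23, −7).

AB = (21, 0, 18) and AC = (18, 18, 0), so a normal is n = AB × AC = (−324, 324, 378).
d = |(-324)·51 + 324·(-13) + 378·60 − (-1026)| / √(104976 + 104976 + 142884) = |2970| / 594 = 5.

5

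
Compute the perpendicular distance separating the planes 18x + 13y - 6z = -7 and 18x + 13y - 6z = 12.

19/23

Both planes have normal n = (18, 13, -6), |n| = 23. Any point on the first plane is at distance |12 − (-7)|/|n| = 19/23 from the second.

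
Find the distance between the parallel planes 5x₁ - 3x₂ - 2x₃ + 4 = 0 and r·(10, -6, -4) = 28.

9√38/19

Divide the second equation by 2 to match normals: 5x₁ - 3x₂ - 2x₃ = 14.
Both planes have normal n = (5, -3, -2), |n| = √38. Any point on the first plane is at distance |14 − (-4)|/|n| = 18/√38 from the second.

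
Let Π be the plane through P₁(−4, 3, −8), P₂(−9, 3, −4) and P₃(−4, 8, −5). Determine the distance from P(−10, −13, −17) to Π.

21√2/10

P₁P₂ = (−5, 0, 4) and P₁P₃ = (0, 5, 3), so a normal is n = P₁P₂ × P₁P₃ = (−20, 15, −25).
Then n·(−10, −13, −17) − 325 = 105.
|n| = √(400 + 225 + 625) = 25√2, so the distance is |105|/(25√2) = 21√2/10.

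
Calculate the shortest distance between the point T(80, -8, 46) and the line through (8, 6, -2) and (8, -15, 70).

72

A direction vector is d = (0, -21, 72).
AP = (72, -14, 48), and AP × d = (0, -5184, -1512).
|AP × d|² = 29160000 and |d|² = 5625, so the distance is √(29160000/5625) = √5184 = 72.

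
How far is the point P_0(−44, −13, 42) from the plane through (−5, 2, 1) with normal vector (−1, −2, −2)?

13/3

The plane has equation n·(r − (−5, 2, 1)) = 0, i.e. n·r = -1.
n = (−1, −2, −2); n·P − (-1) = -13; |n| = 3; distance = 13/3.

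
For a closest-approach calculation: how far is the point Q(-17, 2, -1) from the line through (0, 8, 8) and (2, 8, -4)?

A direction vector is d = (2, 0, -12).
AP = (-17, -6, -9); AP·d = 74, |AP|² = 406, |d|² = 148.
distance² = |AP|² − (AP·d)²/|d|² = 406 − 5476/148 = 369, so the distance is 3√41.

3√41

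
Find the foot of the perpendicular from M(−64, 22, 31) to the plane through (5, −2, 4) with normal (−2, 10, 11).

(-58, -8, -2)

The perpendicular from M has direction n = (−2, 10, 11): r = (−64, 22, 31) + μ(−2, 10, 11).
Substitute into the plane: n·(M + μn) = 14 gives 689 + 225μ = 14, so μ = -3.
Foot = (−64, 22, 31) + (-3)·(−2, 10, 11) = (−58, −8, −2).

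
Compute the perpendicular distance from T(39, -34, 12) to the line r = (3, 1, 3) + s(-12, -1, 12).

Direction vector d = (-12, -1, 12).
AP = (36, -35, 9); AP·d = -289, |AP|² = 2602, |d|² = 289.
distance² = |AP|² − (AP·d)²/|d|² = 2602 − 83521/289 = 2313, so the distance is 3√257.

3√257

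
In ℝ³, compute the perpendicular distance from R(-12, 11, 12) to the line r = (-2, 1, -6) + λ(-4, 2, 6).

2√5

Direction vector d = (-4, 2, 6).
AP = (-10, 10, 18); AP·d = 168, |AP|² = 524, |d|² = 56.
distance² = |AP|² − (AP·d)²/|d|² = 524 − 28224/56 = 20, so the distance is 2√5.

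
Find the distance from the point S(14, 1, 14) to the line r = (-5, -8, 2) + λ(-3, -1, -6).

2√43

Direction vector d = (-3, -1, -6).
AP = (19, 9, 12); AP·d = -138, |AP|² = 586, |d|² = 46.
distance² = |AP|² − (AP·d)²/|d|² = 586 − 19044/46 = 172, so the distance is 2√43.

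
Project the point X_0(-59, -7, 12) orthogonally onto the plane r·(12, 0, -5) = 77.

n = (12, 0, -5), |n|² = 169, and n·X_0 − 77 = -845.
t = -845/169 = -5, so the foot is X_0 − t·n = (-59, -7, 12) − (-5)·(12, 0, -5) = (1, -7, -13).

(1, -7, -13)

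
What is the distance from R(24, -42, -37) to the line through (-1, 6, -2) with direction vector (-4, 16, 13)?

Direction vector d = (-4, 16, 13).
AP = (25, -48, -35); AP·d = -1323, |AP|² = 4154, |d|² = 441.
distance² = |AP|² − (AP·d)²/|d|² = 4154 − 1750329/441 = 185, so the distance is √185.

√185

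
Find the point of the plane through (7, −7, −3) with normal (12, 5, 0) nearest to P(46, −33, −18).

n = (12, 5, 0), |n|² = 169, and n·P − 49 = 338.
t = 338/169 = 2, so the foot is P − t·n = (46, −33, −18) − 2·(12, 5, 0) = (22, −43, −18).

(22, -43, -18)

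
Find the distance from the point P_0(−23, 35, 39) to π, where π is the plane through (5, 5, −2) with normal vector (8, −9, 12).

The plane has equation n·(r − (5, 5, −2)) = 0, i.e. n·r = -29.
Then n·(−23, 35, 39) − (−29) = −2.
|n| = √(64 + 81 + 144) = 17, so the distance is |-2|/17 = 2/17.

2/17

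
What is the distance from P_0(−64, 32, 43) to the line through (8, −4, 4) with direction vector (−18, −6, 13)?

18√10

Direction vector d = (−18, −6, 13).
AP = (−72, 36, 39), and AP × d = (702, 234, 1080).
|AP × d|² = 1713960 and |d|² = 529, so the distance is √(1713960/529) = √3240 = 18√10.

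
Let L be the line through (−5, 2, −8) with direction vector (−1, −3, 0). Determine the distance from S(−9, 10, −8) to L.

2√10

Direction vector d = (−1, −3, 0).
AP = (−4, 8, 0); AP·d = -20, |AP|² = 80, |d|² = 10.
distance² = |AP|² − (AP·d)²/|d|² = 80 − 400/10 = 40, so the distance is 2√10.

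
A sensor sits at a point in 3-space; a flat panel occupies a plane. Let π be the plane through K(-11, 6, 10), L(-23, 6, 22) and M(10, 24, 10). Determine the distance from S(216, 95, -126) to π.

7

KL = (-12, 0, 12) and KM = (21, 18, 0), so a normal is n = KL × KM = (-216, 252, -216).
Then n·(216, 95, -126) - 1728 = 2772.
|n| = √(46656 + 63504 + 46656) = 396, so the distance is |2772|/396 = 7.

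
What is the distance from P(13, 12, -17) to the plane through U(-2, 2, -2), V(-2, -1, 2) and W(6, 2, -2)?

UV = (0, -3, 4) and UW = (8, 0, 0), so a normal is n = UV × UW = (0, 32, 24).
d = |32·12 + 24·(-17) − 16| / √(0 + 1024 + 576) = |-40| / 40 = 1.

1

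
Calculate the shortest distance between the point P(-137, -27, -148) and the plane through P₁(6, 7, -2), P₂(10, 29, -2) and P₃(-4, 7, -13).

3

P₁P₂ = (4, 22, 0) and P₁P₃ = (-10, 0, -11), so a normal is n = P₁P₂ × P₁P₃ = (-242, 44, 220).
n = (-242, 44, 220); n·P − (-1584) = 990; |n| = 330; distance = 990/330 = 3.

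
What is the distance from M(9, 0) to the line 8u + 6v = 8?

The normal to the line is n = (8, 6) with |n| = 10.
|n·M − 8| = |72 − 8| = 64, so the distance is 64/10 = 32/5.

32/5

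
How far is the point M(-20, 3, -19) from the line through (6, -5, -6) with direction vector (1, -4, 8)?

Direction vector d = (1, -4, 8).
AP = (-26, 8, -13); AP·d = -162, |AP|² = 909, |d|² = 81.
distance² = |AP|² − (AP·d)²/|d|² = 909 − 26244/81 = 585, so the distance is 3√65.

3√65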